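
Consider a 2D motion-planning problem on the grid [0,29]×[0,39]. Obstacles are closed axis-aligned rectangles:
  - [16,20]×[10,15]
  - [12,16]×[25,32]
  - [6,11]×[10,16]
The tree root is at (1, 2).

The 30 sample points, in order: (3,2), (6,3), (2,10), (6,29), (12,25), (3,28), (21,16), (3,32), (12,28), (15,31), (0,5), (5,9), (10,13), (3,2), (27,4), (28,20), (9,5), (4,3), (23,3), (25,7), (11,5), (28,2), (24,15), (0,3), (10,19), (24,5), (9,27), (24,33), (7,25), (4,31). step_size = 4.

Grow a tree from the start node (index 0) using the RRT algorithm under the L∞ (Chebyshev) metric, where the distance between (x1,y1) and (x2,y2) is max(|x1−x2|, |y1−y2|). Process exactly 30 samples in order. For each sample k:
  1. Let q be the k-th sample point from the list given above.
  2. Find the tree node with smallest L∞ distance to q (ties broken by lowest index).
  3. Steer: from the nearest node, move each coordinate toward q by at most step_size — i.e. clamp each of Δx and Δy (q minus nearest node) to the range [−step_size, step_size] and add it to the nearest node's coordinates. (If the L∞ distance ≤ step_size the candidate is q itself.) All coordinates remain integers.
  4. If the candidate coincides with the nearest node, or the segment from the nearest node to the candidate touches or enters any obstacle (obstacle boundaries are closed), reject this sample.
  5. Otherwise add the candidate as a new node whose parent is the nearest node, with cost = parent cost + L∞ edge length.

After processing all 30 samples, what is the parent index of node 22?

Parent of node 22: 8

1. q=(3,2) nearest=0 d=2 new=(3,2) → add node 1 parent=0 cost=2
2. q=(6,3) nearest=1 d=3 new=(6,3) → add node 2 parent=1 cost=5
3. q=(2,10) nearest=2 d=7 new=(2,7) → add node 3 parent=2 cost=9
4. q=(6,29) nearest=3 d=22 new=(6,11) → blocked by [6,11]×[10,16], reject
5. q=(12,25) nearest=3 d=18 new=(6,11) → blocked by [6,11]×[10,16], reject
6. q=(3,28) nearest=3 d=21 new=(3,11) → add node 4 parent=3 cost=13
7. q=(21,16) nearest=2 d=15 new=(10,7) → add node 5 parent=2 cost=9
8. q=(3,32) nearest=4 d=21 new=(3,15) → add node 6 parent=4 cost=17
9. q=(12,28) nearest=6 d=13 new=(7,19) → add node 7 parent=6 cost=21
10. q=(15,31) nearest=7 d=12 new=(11,23) → add node 8 parent=7 cost=25
11. q=(0,5) nearest=3 d=2 new=(0,5) → add node 9 parent=3 cost=11
12. q=(5,9) nearest=4 d=2 new=(5,9) → add node 10 parent=4 cost=15
13. q=(10,13) nearest=10 d=5 new=(9,13) → blocked by [6,11]×[10,16], reject
14. q=(3,2) nearest=1 d=0 → coincident, reject
15. q=(27,4) nearest=5 d=17 new=(14,4) → add node 11 parent=5 cost=13
16. q=(28,20) nearest=11 d=16 new=(18,8) → add node 12 parent=11 cost=17
17. q=(9,5) nearest=5 d=2 new=(9,5) → add node 13 parent=5 cost=11
18. q=(4,3) nearest=1 d=1 new=(4,3) → add node 14 parent=1 cost=3
19. q=(23,3) nearest=12 d=5 new=(22,4) → add node 15 parent=12 cost=21
20. q=(25,7) nearest=15 d=3 new=(25,7) → add node 16 parent=15 cost=24
21. q=(11,5) nearest=5 d=2 new=(11,5) → add node 17 parent=5 cost=11
22. q=(28,2) nearest=16 d=5 new=(28,3) → add node 18 parent=16 cost=28
23. q=(24,15) nearest=12 d=7 new=(22,12) → blocked by [16,20]×[10,15], reject
24. q=(0,3) nearest=0 d=1 new=(0,3) → add node 19 parent=0 cost=1
25. q=(10,19) nearest=7 d=3 new=(10,19) → add node 20 parent=7 cost=24
26. q=(24,5) nearest=15 d=2 new=(24,5) → add node 21 parent=15 cost=23
27. q=(9,27) nearest=8 d=4 new=(9,27) → add node 22 parent=8 cost=29
28. q=(24,33) nearest=8 d=13 new=(15,27) → blocked by [12,16]×[25,32], reject
29. q=(7,25) nearest=22 d=2 new=(7,25) → add node 23 parent=22 cost=31
30. q=(4,31) nearest=22 d=5 new=(5,31) → add node 24 parent=22 cost=33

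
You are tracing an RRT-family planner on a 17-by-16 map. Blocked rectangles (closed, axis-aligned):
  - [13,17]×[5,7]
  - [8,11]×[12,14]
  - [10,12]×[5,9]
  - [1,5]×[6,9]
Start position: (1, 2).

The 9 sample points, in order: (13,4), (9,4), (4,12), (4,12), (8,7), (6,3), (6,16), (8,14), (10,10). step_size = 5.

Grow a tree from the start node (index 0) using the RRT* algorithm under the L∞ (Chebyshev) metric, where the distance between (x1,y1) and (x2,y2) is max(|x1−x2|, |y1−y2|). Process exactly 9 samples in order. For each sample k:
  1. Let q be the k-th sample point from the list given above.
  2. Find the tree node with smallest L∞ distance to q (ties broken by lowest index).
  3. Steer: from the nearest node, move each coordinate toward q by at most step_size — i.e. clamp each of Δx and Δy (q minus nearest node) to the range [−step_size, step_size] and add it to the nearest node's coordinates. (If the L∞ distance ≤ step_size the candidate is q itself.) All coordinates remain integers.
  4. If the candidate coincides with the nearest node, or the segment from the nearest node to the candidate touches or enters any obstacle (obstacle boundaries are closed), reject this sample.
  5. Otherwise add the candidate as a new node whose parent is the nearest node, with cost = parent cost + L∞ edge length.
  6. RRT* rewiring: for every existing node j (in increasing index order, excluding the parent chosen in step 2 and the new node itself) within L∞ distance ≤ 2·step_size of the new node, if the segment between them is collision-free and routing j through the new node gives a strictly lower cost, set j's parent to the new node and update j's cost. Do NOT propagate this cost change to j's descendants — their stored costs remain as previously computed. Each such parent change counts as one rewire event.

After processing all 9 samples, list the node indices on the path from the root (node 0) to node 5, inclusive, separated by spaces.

1. q=(13,4) nearest=0 d=12 new=(6,4) → add node 1 parent=0 cost=5
2. q=(9,4) nearest=1 d=3 new=(9,4) → add node 2 parent=1 cost=8
3. q=(4,12) nearest=1 d=8 new=(4,9) → blocked by [1,5]×[6,9], reject
4. q=(4,12) nearest=1 d=8 new=(4,9) → blocked by [1,5]×[6,9], reject
5. q=(8,7) nearest=1 d=3 new=(8,7) → add node 3 parent=1 cost=8
6. q=(6,3) nearest=1 d=1 new=(6,3) → add node 4 parent=1 cost=6
7. q=(6,16) nearest=3 d=9 new=(6,12) → add node 5 parent=3 cost=13
8. q=(8,14) nearest=5 d=2 new=(8,14) → blocked by [8,11]×[12,14], reject
9. q=(10,10) nearest=3 d=3 new=(10,10) → add node 6 parent=3 cost=11

Path: 0 1 3 5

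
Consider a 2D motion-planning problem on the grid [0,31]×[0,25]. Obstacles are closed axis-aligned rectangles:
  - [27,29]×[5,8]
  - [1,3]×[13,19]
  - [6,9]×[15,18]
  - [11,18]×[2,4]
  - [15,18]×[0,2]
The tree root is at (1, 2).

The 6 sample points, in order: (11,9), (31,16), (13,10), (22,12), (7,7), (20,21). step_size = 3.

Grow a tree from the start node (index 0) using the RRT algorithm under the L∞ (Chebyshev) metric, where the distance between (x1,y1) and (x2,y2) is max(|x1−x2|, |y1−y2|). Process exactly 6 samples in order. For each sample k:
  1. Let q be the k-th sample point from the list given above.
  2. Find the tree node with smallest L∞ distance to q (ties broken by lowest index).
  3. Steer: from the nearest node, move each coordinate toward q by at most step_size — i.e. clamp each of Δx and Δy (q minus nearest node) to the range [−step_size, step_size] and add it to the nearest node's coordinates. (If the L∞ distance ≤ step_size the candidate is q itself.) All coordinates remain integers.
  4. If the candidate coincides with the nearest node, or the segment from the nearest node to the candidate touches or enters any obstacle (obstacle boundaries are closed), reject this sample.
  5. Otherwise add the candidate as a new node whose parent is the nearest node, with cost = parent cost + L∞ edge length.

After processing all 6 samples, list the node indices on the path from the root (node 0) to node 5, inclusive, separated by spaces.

1. q=(11,9) nearest=0 d=10 new=(4,5) → add node 1 parent=0 cost=3
2. q=(31,16) nearest=1 d=27 new=(7,8) → add node 2 parent=1 cost=6
3. q=(13,10) nearest=2 d=6 new=(10,10) → add node 3 parent=2 cost=9
4. q=(22,12) nearest=3 d=12 new=(13,12) → add node 4 parent=3 cost=12
5. q=(7,7) nearest=2 d=1 new=(7,7) → add node 5 parent=2 cost=7
6. q=(20,21) nearest=4 d=9 new=(16,15) → add node 6 parent=4 cost=15

Path: 0 1 2 5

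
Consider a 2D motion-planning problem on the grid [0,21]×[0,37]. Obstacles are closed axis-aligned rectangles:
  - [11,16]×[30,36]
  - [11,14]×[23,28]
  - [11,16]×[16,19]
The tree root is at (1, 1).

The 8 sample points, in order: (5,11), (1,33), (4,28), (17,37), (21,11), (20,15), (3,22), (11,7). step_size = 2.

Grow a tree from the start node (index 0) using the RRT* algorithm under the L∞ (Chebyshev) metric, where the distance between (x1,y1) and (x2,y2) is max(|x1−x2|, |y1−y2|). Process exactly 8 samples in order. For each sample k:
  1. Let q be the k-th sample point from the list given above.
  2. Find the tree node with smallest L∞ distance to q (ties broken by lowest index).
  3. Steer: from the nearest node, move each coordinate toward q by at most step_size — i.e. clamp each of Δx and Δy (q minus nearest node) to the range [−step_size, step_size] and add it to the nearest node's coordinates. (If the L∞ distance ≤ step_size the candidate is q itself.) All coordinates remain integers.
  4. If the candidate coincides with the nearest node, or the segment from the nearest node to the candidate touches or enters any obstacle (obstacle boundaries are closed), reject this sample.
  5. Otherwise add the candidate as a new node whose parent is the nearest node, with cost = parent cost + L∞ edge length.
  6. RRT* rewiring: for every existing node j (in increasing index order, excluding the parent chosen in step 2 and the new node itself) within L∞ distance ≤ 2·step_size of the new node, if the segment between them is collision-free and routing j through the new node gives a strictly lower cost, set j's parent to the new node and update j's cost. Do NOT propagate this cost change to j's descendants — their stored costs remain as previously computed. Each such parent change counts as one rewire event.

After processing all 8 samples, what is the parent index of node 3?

1. q=(5,11) nearest=0 d=10 new=(3,3) → add node 1 parent=0 cost=2
2. q=(1,33) nearest=1 d=30 new=(1,5) → add node 2 parent=1 cost=4
3. q=(4,28) nearest=2 d=23 new=(3,7) → add node 3 parent=2 cost=6
4. q=(17,37) nearest=3 d=30 new=(5,9) → add node 4 parent=3 cost=8
5. q=(21,11) nearest=4 d=16 new=(7,11) → add node 5 parent=4 cost=10
6. q=(20,15) nearest=5 d=13 new=(9,13) → add node 6 parent=5 cost=12
7. q=(3,22) nearest=6 d=9 new=(7,15) → add node 7 parent=6 cost=14
8. q=(11,7) nearest=5 d=4 new=(9,9) → add node 8 parent=5 cost=12

Parent of node 3: 2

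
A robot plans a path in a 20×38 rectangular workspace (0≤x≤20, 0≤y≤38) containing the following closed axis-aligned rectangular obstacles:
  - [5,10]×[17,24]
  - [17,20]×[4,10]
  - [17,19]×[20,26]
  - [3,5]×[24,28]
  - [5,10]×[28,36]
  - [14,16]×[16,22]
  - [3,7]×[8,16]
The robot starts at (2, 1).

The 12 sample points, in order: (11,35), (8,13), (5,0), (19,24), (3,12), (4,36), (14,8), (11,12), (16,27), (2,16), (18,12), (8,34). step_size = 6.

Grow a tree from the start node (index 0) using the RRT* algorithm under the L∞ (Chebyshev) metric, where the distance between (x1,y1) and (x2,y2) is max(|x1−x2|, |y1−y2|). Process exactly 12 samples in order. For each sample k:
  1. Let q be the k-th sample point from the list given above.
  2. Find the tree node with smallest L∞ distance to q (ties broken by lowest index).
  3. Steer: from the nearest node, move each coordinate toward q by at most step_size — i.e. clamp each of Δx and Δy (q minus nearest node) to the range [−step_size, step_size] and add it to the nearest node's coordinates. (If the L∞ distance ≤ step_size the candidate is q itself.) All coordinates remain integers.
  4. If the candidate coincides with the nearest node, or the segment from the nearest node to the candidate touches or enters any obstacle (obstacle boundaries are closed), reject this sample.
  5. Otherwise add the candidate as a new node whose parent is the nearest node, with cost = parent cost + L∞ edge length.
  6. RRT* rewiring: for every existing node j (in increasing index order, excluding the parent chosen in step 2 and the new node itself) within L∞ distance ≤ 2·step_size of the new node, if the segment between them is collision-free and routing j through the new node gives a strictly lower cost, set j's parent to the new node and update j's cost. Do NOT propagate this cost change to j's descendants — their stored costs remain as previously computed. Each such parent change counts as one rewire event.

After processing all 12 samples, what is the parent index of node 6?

1. q=(11,35) nearest=0 d=34 new=(8,7) → add node 1 parent=0 cost=6
2. q=(8,13) nearest=1 d=6 new=(8,13) → add node 2 parent=1 cost=12
3. q=(5,0) nearest=0 d=3 new=(5,0) → add node 3 parent=0 cost=3
4. q=(19,24) nearest=2 d=11 new=(14,19) → blocked by [14,16]×[16,22], reject
5. q=(3,12) nearest=1 d=5 new=(3,12) → blocked by [3,7]×[8,16], reject
6. q=(4,36) nearest=2 d=23 new=(4,19) → blocked by [5,10]×[17,24], reject
7. q=(14,8) nearest=1 d=6 new=(14,8) → add node 4 parent=1 cost=12
8. q=(11,12) nearest=2 d=3 new=(11,12) → add node 5 parent=2 cost=15
9. q=(16,27) nearest=2 d=14 new=(14,19) → blocked by [14,16]×[16,22], reject
10. q=(2,16) nearest=2 d=6 new=(2,16) → blocked by [3,7]×[8,16], reject
11. q=(18,12) nearest=4 d=4 new=(18,12) → add node 6 parent=4 cost=16
12. q=(8,34) nearest=2 d=21 new=(8,19) → blocked by [5,10]×[17,24], reject

Parent of node 6: 4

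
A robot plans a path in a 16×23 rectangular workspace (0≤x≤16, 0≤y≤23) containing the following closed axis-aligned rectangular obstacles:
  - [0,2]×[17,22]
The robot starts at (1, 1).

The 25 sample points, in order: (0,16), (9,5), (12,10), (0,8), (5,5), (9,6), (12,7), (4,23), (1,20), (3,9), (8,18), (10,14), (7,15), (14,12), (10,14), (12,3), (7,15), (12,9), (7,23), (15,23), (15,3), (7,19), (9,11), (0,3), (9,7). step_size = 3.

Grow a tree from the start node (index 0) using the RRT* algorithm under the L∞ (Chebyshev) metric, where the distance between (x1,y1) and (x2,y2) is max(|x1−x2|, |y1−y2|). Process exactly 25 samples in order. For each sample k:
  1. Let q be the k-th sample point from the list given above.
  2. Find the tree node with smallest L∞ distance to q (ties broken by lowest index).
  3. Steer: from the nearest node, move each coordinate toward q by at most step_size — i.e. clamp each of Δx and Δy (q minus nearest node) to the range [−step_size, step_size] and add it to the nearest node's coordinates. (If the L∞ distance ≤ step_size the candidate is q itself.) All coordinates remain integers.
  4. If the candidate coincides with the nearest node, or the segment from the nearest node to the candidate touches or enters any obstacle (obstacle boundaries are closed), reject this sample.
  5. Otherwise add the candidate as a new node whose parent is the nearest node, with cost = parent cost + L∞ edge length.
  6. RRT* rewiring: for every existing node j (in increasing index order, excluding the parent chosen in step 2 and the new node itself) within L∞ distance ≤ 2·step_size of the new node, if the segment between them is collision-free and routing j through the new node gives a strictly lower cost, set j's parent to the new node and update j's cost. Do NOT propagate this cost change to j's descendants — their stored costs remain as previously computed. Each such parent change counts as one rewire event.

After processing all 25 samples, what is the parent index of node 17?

1. q=(0,16) nearest=0 d=15 new=(0,4) → add node 1 parent=0 cost=3
2. q=(9,5) nearest=0 d=8 new=(4,4) → add node 2 parent=0 cost=3
3. q=(12,10) nearest=2 d=8 new=(7,7) → add node 3 parent=2 cost=6
4. q=(0,8) nearest=1 d=4 new=(0,7) → add node 4 parent=1 cost=6
5. q=(5,5) nearest=2 d=1 new=(5,5) → add node 5 parent=2 cost=4
6. q=(9,6) nearest=3 d=2 new=(9,6) → add node 6 parent=3 cost=8
7. q=(12,7) nearest=6 d=3 new=(12,7) → add node 7 parent=6 cost=11
8. q=(4,23) nearest=3 d=16 new=(4,10) → add node 8 parent=3 cost=9
9. q=(1,20) nearest=8 d=10 new=(1,13) → add node 9 parent=8 cost=12
10. q=(3,9) nearest=8 d=1 new=(3,9) → add node 10 parent=8 cost=10
11. q=(8,18) nearest=9 d=7 new=(4,16) → add node 11 parent=9 cost=15
12. q=(10,14) nearest=8 d=6 new=(7,13) → add node 12 parent=8 cost=12
13. q=(7,15) nearest=12 d=2 new=(7,15) → add node 13 parent=12 cost=14
14. q=(14,12) nearest=7 d=5 new=(14,10) → add node 14 parent=7 cost=14
15. q=(10,14) nearest=12 d=3 new=(10,14) → add node 15 parent=12 cost=15
16. q=(12,3) nearest=6 d=3 new=(12,3) → add node 16 parent=6 cost=11
17. q=(7,15) nearest=13 d=0 → coincident, reject
18. q=(12,9) nearest=7 d=2 new=(12,9) → add node 17 parent=7 cost=13
19. q=(7,23) nearest=11 d=7 new=(7,19) → add node 18 parent=11 cost=18
20. q=(15,23) nearest=13 d=8 new=(10,18) → add node 19 parent=13 cost=17
21. q=(15,3) nearest=16 d=3 new=(15,3) → add node 20 parent=16 cost=14
22. q=(7,19) nearest=18 d=0 → coincident, reject
23. q=(9,11) nearest=12 d=2 new=(9,11) → add node 21 parent=12 cost=14
24. q=(0,3) nearest=1 d=1 new=(0,3) → add node 22 parent=1 cost=4
25. q=(9,7) nearest=6 d=1 new=(9,7) → add node 23 parent=6 cost=9; rewire 17→23 (12<13); rewire 21→23 (13<14)

Parent of node 17: 23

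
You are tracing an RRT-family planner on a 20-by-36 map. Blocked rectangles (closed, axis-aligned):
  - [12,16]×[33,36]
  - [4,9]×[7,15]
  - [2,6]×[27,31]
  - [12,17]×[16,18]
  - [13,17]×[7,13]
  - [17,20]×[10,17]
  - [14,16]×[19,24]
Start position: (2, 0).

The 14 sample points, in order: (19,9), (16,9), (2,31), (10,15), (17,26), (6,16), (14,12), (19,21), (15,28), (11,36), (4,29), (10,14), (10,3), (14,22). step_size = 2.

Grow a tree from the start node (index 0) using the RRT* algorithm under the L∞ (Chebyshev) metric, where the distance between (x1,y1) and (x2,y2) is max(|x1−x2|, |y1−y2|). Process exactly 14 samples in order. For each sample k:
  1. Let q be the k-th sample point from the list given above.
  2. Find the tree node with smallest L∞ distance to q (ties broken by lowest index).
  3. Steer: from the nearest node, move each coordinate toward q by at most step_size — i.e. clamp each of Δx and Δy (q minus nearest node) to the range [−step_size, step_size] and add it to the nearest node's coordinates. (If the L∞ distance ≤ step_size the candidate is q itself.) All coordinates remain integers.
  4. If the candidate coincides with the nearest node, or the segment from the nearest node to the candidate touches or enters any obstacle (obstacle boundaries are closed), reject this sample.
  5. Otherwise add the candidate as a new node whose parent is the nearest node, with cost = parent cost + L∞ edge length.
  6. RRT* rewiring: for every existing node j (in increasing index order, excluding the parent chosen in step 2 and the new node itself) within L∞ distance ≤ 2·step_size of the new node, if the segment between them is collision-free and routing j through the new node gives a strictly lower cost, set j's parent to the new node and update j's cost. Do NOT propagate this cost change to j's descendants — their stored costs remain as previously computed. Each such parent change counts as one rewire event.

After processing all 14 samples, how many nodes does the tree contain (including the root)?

Node count: 6

1. q=(19,9) nearest=0 d=17 new=(4,2) → add node 1 parent=0 cost=2
2. q=(16,9) nearest=1 d=12 new=(6,4) → add node 2 parent=1 cost=4
3. q=(2,31) nearest=2 d=27 new=(4,6) → add node 3 parent=2 cost=6
4. q=(10,15) nearest=3 d=9 new=(6,8) → blocked by [4,9]×[7,15], reject
5. q=(17,26) nearest=3 d=20 new=(6,8) → blocked by [4,9]×[7,15], reject
6. q=(6,16) nearest=3 d=10 new=(6,8) → blocked by [4,9]×[7,15], reject
7. q=(14,12) nearest=2 d=8 new=(8,6) → add node 4 parent=2 cost=6
8. q=(19,21) nearest=3 d=15 new=(6,8) → blocked by [4,9]×[7,15], reject
9. q=(15,28) nearest=3 d=22 new=(6,8) → blocked by [4,9]×[7,15], reject
10. q=(11,36) nearest=3 d=30 new=(6,8) → blocked by [4,9]×[7,15], reject
11. q=(4,29) nearest=3 d=23 new=(4,8) → blocked by [4,9]×[7,15], reject
12. q=(10,14) nearest=3 d=8 new=(6,8) → blocked by [4,9]×[7,15], reject
13. q=(10,3) nearest=4 d=3 new=(10,4) → add node 5 parent=4 cost=8
14. q=(14,22) nearest=3 d=16 new=(6,8) → blocked by [4,9]×[7,15], reject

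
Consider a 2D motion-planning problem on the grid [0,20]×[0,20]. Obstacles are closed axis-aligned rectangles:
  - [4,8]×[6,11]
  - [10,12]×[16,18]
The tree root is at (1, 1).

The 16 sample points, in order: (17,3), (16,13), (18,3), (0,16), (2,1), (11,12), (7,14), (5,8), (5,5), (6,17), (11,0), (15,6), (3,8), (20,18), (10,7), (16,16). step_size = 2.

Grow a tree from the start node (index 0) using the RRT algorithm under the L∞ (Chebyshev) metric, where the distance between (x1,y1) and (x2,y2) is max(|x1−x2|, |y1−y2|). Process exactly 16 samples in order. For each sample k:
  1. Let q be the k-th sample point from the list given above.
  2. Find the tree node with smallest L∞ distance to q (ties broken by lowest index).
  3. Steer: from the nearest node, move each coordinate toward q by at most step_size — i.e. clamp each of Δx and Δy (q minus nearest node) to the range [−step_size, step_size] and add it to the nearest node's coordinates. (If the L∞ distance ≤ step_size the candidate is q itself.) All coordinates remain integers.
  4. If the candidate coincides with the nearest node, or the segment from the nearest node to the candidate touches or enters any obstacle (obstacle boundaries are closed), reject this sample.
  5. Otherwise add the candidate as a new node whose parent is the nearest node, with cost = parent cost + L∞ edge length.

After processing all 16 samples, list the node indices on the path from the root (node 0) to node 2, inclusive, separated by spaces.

Path: 0 1 2

1. q=(17,3) nearest=0 d=16 new=(3,3) → add node 1 parent=0 cost=2
2. q=(16,13) nearest=1 d=13 new=(5,5) → add node 2 parent=1 cost=4
3. q=(18,3) nearest=2 d=13 new=(7,3) → add node 3 parent=2 cost=6
4. q=(0,16) nearest=2 d=11 new=(3,7) → blocked by [4,8]×[6,11], reject
5. q=(2,1) nearest=0 d=1 new=(2,1) → add node 4 parent=0 cost=1
6. q=(11,12) nearest=2 d=7 new=(7,7) → blocked by [4,8]×[6,11], reject
7. q=(7,14) nearest=2 d=9 new=(7,7) → blocked by [4,8]×[6,11], reject
8. q=(5,8) nearest=2 d=3 new=(5,7) → blocked by [4,8]×[6,11], reject
9. q=(5,5) nearest=2 d=0 → coincident, reject
10. q=(6,17) nearest=2 d=12 new=(6,7) → blocked by [4,8]×[6,11], reject
11. q=(11,0) nearest=3 d=4 new=(9,1) → add node 5 parent=3 cost=8
12. q=(15,6) nearest=5 d=6 new=(11,3) → add node 6 parent=5 cost=10
13. q=(3,8) nearest=2 d=3 new=(3,7) → blocked by [4,8]×[6,11], reject
14. q=(20,18) nearest=2 d=15 new=(7,7) → blocked by [4,8]×[6,11], reject
15. q=(10,7) nearest=3 d=4 new=(9,5) → add node 7 parent=3 cost=8
16. q=(16,16) nearest=2 d=11 new=(7,7) → blocked by [4,8]×[6,11], reject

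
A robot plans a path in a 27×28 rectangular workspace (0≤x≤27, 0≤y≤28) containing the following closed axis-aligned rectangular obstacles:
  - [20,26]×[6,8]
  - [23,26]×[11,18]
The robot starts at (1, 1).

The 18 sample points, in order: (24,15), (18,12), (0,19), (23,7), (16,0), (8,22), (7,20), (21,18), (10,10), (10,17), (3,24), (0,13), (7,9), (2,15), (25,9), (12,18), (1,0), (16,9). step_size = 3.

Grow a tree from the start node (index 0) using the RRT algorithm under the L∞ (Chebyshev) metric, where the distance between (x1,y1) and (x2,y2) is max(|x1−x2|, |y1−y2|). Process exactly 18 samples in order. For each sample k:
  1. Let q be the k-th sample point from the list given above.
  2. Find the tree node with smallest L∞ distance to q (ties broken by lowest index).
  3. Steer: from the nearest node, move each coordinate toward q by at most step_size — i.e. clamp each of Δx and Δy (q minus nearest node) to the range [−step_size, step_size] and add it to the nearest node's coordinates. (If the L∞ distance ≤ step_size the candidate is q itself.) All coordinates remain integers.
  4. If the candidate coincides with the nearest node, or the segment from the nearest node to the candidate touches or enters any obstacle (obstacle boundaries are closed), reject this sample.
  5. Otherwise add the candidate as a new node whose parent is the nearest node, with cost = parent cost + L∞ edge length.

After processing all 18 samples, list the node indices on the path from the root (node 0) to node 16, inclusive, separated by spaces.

Path: 0 1 2 3 6 7 10 16

1. q=(24,15) nearest=0 d=23 new=(4,4) → add node 1 parent=0 cost=3
2. q=(18,12) nearest=1 d=14 new=(7,7) → add node 2 parent=1 cost=6
3. q=(0,19) nearest=2 d=12 new=(4,10) → add node 3 parent=2 cost=9
4. q=(23,7) nearest=2 d=16 new=(10,7) → add node 4 parent=2 cost=9
5. q=(16,0) nearest=4 d=7 new=(13,4) → add node 5 parent=4 cost=12
6. q=(8,22) nearest=3 d=12 new=(7,13) → add node 6 parent=3 cost=12
7. q=(7,20) nearest=6 d=7 new=(7,16) → add node 7 parent=6 cost=15
8. q=(21,18) nearest=4 d=11 new=(13,10) → add node 8 parent=4 cost=12
9. q=(10,10) nearest=2 d=3 new=(10,10) → add node 9 parent=2 cost=9
10. q=(10,17) nearest=7 d=3 new=(10,17) → add node 10 parent=7 cost=18
11. q=(3,24) nearest=10 d=7 new=(7,20) → add node 11 parent=10 cost=21
12. q=(0,13) nearest=3 d=4 new=(1,13) → add node 12 parent=3 cost=12
13. q=(7,9) nearest=2 d=2 new=(7,9) → add node 13 parent=2 cost=8
14. q=(2,15) nearest=12 d=2 new=(2,15) → add node 14 parent=12 cost=14
15. q=(25,9) nearest=5 d=12 new=(16,7) → add node 15 parent=5 cost=15
16. q=(12,18) nearest=10 d=2 new=(12,18) → add node 16 parent=10 cost=20
17. q=(1,0) nearest=0 d=1 new=(1,0) → add node 17 parent=0 cost=1
18. q=(16,9) nearest=15 d=2 new=(16,9) → add node 18 parent=15 cost=17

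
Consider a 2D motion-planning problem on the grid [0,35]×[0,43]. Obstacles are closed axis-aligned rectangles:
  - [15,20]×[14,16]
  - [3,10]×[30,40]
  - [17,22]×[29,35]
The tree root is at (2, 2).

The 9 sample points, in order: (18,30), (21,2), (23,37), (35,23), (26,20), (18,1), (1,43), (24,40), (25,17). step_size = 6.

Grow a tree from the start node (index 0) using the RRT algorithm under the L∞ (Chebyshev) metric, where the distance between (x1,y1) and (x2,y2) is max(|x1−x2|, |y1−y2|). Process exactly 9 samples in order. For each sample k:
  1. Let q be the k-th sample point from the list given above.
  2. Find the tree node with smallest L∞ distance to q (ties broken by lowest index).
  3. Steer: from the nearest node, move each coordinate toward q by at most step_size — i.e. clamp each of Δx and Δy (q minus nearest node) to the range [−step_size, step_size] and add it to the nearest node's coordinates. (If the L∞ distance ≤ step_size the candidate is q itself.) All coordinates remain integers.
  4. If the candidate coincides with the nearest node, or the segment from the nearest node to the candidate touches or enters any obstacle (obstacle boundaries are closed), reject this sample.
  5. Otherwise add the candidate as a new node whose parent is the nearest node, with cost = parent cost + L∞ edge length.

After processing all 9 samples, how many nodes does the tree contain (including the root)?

Node count: 9

1. q=(18,30) nearest=0 d=28 new=(8,8) → add node 1 parent=0 cost=6
2. q=(21,2) nearest=1 d=13 new=(14,2) → add node 2 parent=1 cost=12
3. q=(23,37) nearest=1 d=29 new=(14,14) → add node 3 parent=1 cost=12
4. q=(35,23) nearest=2 d=21 new=(20,8) → add node 4 parent=2 cost=18
5. q=(26,20) nearest=3 d=12 new=(20,20) → blocked by [15,20]×[14,16], reject
6. q=(18,1) nearest=2 d=4 new=(18,1) → add node 5 parent=2 cost=16
7. q=(1,43) nearest=3 d=29 new=(8,20) → add node 6 parent=3 cost=18
8. q=(24,40) nearest=6 d=20 new=(14,26) → add node 7 parent=6 cost=24
9. q=(25,17) nearest=4 d=9 new=(25,14) → add node 8 parent=4 cost=24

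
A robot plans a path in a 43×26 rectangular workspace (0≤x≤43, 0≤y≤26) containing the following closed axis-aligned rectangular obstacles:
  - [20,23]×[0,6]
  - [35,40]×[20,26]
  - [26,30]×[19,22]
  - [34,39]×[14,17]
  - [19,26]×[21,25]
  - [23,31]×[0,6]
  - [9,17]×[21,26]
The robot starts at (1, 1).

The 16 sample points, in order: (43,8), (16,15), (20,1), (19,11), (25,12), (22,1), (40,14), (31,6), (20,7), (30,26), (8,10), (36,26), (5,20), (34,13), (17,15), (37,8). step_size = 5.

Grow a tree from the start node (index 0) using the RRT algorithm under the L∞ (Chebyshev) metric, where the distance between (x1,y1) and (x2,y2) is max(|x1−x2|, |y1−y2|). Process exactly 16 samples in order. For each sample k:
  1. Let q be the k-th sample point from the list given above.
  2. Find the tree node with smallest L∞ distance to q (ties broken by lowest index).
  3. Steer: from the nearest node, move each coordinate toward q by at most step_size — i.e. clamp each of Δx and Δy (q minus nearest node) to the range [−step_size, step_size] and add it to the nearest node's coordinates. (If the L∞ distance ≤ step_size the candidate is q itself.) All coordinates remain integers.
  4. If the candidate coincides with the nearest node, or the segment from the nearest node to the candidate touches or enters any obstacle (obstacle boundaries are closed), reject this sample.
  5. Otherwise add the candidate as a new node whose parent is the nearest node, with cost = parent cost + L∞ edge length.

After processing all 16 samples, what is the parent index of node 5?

1. q=(43,8) nearest=0 d=42 new=(6,6) → add node 1 parent=0 cost=5
2. q=(16,15) nearest=1 d=10 new=(11,11) → add node 2 parent=1 cost=10
3. q=(20,1) nearest=2 d=10 new=(16,6) → add node 3 parent=2 cost=15
4. q=(19,11) nearest=3 d=5 new=(19,11) → add node 4 parent=3 cost=20
5. q=(25,12) nearest=4 d=6 new=(24,12) → add node 5 parent=4 cost=25
6. q=(22,1) nearest=3 d=6 new=(21,1) → blocked by [20,23]×[0,6], reject
7. q=(40,14) nearest=5 d=16 new=(29,14) → add node 6 parent=5 cost=30
8. q=(31,6) nearest=5 d=7 new=(29,7) → add node 7 parent=5 cost=30
9. q=(20,7) nearest=3 d=4 new=(20,7) → add node 8 parent=3 cost=19
10. q=(30,26) nearest=6 d=12 new=(30,19) → blocked by [26,30]×[19,22], reject
11. q=(8,10) nearest=2 d=3 new=(8,10) → add node 9 parent=2 cost=13
12. q=(36,26) nearest=6 d=12 new=(34,19) → add node 10 parent=6 cost=35
13. q=(5,20) nearest=2 d=9 new=(6,16) → add node 11 parent=2 cost=15
14. q=(34,13) nearest=6 d=5 new=(34,13) → add node 12 parent=6 cost=35
15. q=(17,15) nearest=4 d=4 new=(17,15) → add node 13 parent=4 cost=24
16. q=(37,8) nearest=12 d=5 new=(37,8) → add node 14 parent=12 cost=40

Parent of node 5: 4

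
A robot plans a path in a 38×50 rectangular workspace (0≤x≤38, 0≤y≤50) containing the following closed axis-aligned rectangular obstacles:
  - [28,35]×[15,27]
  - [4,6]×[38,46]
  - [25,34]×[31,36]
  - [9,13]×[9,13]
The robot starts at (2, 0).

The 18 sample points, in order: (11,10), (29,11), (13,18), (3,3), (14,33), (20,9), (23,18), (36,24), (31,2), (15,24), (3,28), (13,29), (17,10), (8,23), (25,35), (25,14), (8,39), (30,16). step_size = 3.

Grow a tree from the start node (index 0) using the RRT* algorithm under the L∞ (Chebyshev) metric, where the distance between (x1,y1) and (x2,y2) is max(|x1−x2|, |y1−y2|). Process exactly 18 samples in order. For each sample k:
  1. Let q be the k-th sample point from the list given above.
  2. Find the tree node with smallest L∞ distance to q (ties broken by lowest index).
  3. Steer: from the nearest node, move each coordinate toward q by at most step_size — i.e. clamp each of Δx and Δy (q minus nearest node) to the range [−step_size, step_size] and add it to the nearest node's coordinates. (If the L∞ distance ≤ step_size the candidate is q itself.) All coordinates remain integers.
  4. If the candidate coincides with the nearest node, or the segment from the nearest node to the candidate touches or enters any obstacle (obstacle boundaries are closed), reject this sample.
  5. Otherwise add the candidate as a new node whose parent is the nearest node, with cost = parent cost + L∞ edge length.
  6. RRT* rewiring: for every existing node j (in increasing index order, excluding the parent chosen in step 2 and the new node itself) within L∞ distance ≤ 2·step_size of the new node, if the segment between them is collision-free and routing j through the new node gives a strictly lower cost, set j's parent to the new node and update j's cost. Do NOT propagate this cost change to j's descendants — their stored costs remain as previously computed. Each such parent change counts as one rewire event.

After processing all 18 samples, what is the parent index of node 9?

1. q=(11,10) nearest=0 d=10 new=(5,3) → add node 1 parent=0 cost=3
2. q=(29,11) nearest=1 d=24 new=(8,6) → add node 2 parent=1 cost=6
3. q=(13,18) nearest=2 d=12 new=(11,9) → blocked by [9,13]×[9,13], reject
4. q=(3,3) nearest=1 d=2 new=(3,3) → add node 3 parent=1 cost=5
5. q=(14,33) nearest=2 d=27 new=(11,9) → blocked by [9,13]×[9,13], reject
6. q=(20,9) nearest=2 d=12 new=(11,9) → blocked by [9,13]×[9,13], reject
7. q=(23,18) nearest=2 d=15 new=(11,9) → blocked by [9,13]×[9,13], reject
8. q=(36,24) nearest=2 d=28 new=(11,9) → blocked by [9,13]×[9,13], reject
9. q=(31,2) nearest=2 d=23 new=(11,3) → add node 4 parent=2 cost=9
10. q=(15,24) nearest=2 d=18 new=(11,9) → blocked by [9,13]×[9,13], reject
11. q=(3,28) nearest=2 d=22 new=(5,9) → add node 5 parent=2 cost=9
12. q=(13,29) nearest=5 d=20 new=(8,12) → add node 6 parent=5 cost=12
13. q=(17,10) nearest=4 d=7 new=(14,6) → add node 7 parent=4 cost=12
14. q=(8,23) nearest=6 d=11 new=(8,15) → add node 8 parent=6 cost=15
15. q=(25,35) nearest=8 d=20 new=(11,18) → add node 9 parent=8 cost=18
16. q=(25,14) nearest=7 d=11 new=(17,9) → add node 10 parent=7 cost=15
17. q=(8,39) nearest=9 d=21 new=(8,21) → add node 11 parent=9 cost=21
18. q=(30,16) nearest=10 d=13 new=(20,12) → add node 12 parent=10 cost=18

Parent of node 9: 8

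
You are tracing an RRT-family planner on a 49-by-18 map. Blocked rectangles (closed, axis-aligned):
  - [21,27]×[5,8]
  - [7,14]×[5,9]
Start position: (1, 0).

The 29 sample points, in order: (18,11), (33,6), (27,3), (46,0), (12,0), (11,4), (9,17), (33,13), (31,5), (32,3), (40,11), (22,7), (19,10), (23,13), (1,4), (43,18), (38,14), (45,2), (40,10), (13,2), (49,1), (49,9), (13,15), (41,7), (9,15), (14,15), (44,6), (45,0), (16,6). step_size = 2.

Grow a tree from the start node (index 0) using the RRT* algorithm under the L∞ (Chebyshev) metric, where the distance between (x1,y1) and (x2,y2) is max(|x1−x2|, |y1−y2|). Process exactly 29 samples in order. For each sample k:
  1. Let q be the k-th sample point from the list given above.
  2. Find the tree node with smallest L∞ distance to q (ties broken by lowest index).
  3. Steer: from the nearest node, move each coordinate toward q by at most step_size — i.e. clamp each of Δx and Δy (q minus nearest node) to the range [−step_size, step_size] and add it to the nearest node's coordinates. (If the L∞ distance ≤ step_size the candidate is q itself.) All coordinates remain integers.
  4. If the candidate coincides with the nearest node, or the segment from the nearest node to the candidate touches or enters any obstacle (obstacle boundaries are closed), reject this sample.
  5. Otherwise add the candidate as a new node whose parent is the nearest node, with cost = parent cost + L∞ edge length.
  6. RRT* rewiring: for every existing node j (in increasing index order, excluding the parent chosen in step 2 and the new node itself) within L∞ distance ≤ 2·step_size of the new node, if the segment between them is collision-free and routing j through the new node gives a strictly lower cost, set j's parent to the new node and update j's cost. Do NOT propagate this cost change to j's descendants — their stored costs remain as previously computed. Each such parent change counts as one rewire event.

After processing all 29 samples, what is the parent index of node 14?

Parent of node 14: 12

1. q=(18,11) nearest=0 d=17 new=(3,2) → add node 1 parent=0 cost=2
2. q=(33,6) nearest=1 d=30 new=(5,4) → add node 2 parent=1 cost=4
3. q=(27,3) nearest=2 d=22 new=(7,3) → add node 3 parent=2 cost=6
4. q=(46,0) nearest=3 d=39 new=(9,1) → add node 4 parent=3 cost=8
5. q=(12,0) nearest=4 d=3 new=(11,0) → add node 5 parent=4 cost=10
6. q=(11,4) nearest=4 d=3 new=(11,3) → add node 6 parent=4 cost=10
7. q=(9,17) nearest=2 d=13 new=(7,6) → blocked by [7,14]×[5,9], reject
8. q=(33,13) nearest=5 d=22 new=(13,2) → add node 7 parent=5 cost=12
9. q=(31,5) nearest=7 d=18 new=(15,4) → add node 8 parent=7 cost=14
10. q=(32,3) nearest=8 d=17 new=(17,3) → add node 9 parent=8 cost=16
11. q=(40,11) nearest=9 d=23 new=(19,5) → add node 10 parent=9 cost=18
12. q=(22,7) nearest=10 d=3 new=(21,7) → blocked by [21,27]×[5,8], reject
13. q=(19,10) nearest=10 d=5 new=(19,7) → add node 11 parent=10 cost=20
14. q=(23,13) nearest=11 d=6 new=(21,9) → add node 12 parent=11 cost=22
15. q=(1,4) nearest=1 d=2 new=(1,4) → add node 13 parent=1 cost=4
16. q=(43,18) nearest=12 d=22 new=(23,11) → add node 14 parent=12 cost=24
17. q=(38,14) nearest=14 d=15 new=(25,13) → add node 15 parent=14 cost=26
18. q=(45,2) nearest=15 d=20 new=(27,11) → add node 16 parent=15 cost=28
19. q=(40,10) nearest=16 d=13 new=(29,10) → add node 17 parent=16 cost=30
20. q=(13,2) nearest=7 d=0 → coincident, reject
21. q=(49,1) nearest=17 d=20 new=(31,8) → add node 18 parent=17 cost=32
22. q=(49,9) nearest=18 d=18 new=(33,9) → add node 19 parent=18 cost=34
23. q=(13,15) nearest=11 d=8 new=(17,9) → add node 20 parent=11 cost=22
24. q=(41,7) nearest=19 d=8 new=(35,7) → add node 21 parent=19 cost=36
25. q=(9,15) nearest=20 d=8 new=(15,11) → add node 22 parent=20 cost=24
26. q=(14,15) nearest=22 d=4 new=(14,13) → add node 23 parent=22 cost=26
27. q=(44,6) nearest=21 d=9 new=(37,6) → add node 24 parent=21 cost=38
28. q=(45,0) nearest=24 d=8 new=(39,4) → add node 25 parent=24 cost=40
29. q=(16,6) nearest=8 d=2 new=(16,6) → add node 26 parent=8 cost=16; rewire 11→26 (19<20); rewire 20→26 (19<22)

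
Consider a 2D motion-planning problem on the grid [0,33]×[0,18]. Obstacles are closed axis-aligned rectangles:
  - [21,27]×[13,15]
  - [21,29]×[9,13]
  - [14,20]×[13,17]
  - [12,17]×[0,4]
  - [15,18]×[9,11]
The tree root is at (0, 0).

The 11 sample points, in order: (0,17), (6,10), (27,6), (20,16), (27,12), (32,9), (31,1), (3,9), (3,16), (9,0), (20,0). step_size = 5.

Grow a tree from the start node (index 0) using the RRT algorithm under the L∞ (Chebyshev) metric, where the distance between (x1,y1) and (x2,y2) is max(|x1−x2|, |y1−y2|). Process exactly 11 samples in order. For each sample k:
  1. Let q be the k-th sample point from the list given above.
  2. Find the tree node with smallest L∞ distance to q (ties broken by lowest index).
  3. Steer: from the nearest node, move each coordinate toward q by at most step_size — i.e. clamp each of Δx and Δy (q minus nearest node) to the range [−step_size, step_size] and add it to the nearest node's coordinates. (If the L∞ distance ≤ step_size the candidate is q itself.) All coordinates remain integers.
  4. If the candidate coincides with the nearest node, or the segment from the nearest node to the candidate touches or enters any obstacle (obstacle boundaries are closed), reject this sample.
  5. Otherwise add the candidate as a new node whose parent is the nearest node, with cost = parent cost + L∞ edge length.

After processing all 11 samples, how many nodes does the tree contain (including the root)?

1. q=(0,17) nearest=0 d=17 new=(0,5) → add node 1 parent=0 cost=5
2. q=(6,10) nearest=1 d=6 new=(5,10) → add node 2 parent=1 cost=10
3. q=(27,6) nearest=2 d=22 new=(10,6) → add node 3 parent=2 cost=15
4. q=(20,16) nearest=3 d=10 new=(15,11) → blocked by [15,18]×[9,11], reject
5. q=(27,12) nearest=3 d=17 new=(15,11) → blocked by [15,18]×[9,11], reject
6. q=(32,9) nearest=3 d=22 new=(15,9) → blocked by [15,18]×[9,11], reject
7. q=(31,1) nearest=3 d=21 new=(15,1) → blocked by [12,17]×[0,4], reject
8. q=(3,9) nearest=2 d=2 new=(3,9) → add node 4 parent=2 cost=12
9. q=(3,16) nearest=2 d=6 new=(3,15) → add node 5 parent=2 cost=15
10. q=(9,0) nearest=3 d=6 new=(9,1) → add node 6 parent=3 cost=20
11. q=(20,0) nearest=3 d=10 new=(15,1) → blocked by [12,17]×[0,4], reject

Node count: 7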